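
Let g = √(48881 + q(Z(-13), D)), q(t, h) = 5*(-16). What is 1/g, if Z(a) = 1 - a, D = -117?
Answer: √48801/48801 ≈ 0.0045267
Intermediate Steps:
q(t, h) = -80
g = √48801 (g = √(48881 - 80) = √48801 ≈ 220.91)
1/g = 1/(√48801) = √48801/48801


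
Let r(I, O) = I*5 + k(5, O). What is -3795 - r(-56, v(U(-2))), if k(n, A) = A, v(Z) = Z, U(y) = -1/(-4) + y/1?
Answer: -14053/4 ≈ -3513.3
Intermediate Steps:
U(y) = 1/4 + y (U(y) = -1*(-1/4) + y*1 = 1/4 + y)
r(I, O) = O + 5*I (r(I, O) = I*5 + O = 5*I + O = O + 5*I)
-3795 - r(-56, v(U(-2))) = -3795 - ((1/4 - 2) + 5*(-56)) = -3795 - (-7/4 - 280) = -3795 - 1*(-1127/4) = -3795 + 1127/4 = -14053/4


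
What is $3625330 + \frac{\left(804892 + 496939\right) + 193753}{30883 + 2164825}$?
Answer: $\frac{1990041894806}{548927} \approx 3.6253 \cdot 10^{6}$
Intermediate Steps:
$3625330 + \frac{\left(804892 + 496939\right) + 193753}{30883 + 2164825} = 3625330 + \frac{1301831 + 193753}{2195708} = 3625330 + 1495584 \cdot \frac{1}{2195708} = 3625330 + \frac{373896}{548927} = \frac{1990041894806}{548927}$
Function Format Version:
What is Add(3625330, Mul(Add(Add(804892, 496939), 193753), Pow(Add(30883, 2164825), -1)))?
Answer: Rational(1990041894806, 548927) ≈ 3.6253e+6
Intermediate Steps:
Add(3625330, Mul(Add(Add(804892, 496939), 193753), Pow(Add(30883, 2164825), -1))) = Add(3625330, Mul(Add(1301831, 193753), Pow(2195708, -1))) = Add(3625330, Mul(1495584, Rational(1, 2195708))) = Add(3625330, Rational(373896, 548927)) = Rational(1990041894806, 548927)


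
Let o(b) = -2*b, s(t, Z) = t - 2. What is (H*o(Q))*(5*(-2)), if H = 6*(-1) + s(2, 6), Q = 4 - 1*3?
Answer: -120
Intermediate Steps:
s(t, Z) = -2 + t
Q = 1 (Q = 4 - 3 = 1)
H = -6 (H = 6*(-1) + (-2 + 2) = -6 + 0 = -6)
(H*o(Q))*(5*(-2)) = (-(-12))*(5*(-2)) = -6*(-2)*(-10) = 12*(-10) = -120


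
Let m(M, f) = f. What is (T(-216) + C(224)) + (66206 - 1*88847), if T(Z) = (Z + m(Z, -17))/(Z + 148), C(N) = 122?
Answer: -1531059/68 ≈ -22516.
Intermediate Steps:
T(Z) = (-17 + Z)/(148 + Z) (T(Z) = (Z - 17)/(Z + 148) = (-17 + Z)/(148 + Z))
(T(-216) + C(224)) + (66206 - 1*88847) = ((-17 - 216)/(148 - 216) + 122) + (66206 - 1*88847) = (-233/(-68) + 122) + (66206 - 88847) = (-1/68*(-233) + 122) - 22641 = (233/68 + 122) - 22641 = 8529/68 - 22641 = -1531059/68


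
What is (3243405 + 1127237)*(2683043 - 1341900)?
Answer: 5861655923806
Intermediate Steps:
(3243405 + 1127237)*(2683043 - 1341900) = 4370642*1341143 = 5861655923806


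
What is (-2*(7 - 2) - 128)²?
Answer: 19044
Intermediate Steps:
(-2*(7 - 2) - 128)² = (-2*5 - 128)² = (-10 - 128)² = (-138)² = 19044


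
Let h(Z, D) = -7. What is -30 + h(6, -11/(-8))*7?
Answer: -79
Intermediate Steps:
-30 + h(6, -11/(-8))*7 = -30 - 7*7 = -30 - 49 = -79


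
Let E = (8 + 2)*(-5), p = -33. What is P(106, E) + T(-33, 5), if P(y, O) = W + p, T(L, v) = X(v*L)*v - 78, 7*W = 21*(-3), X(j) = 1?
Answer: -115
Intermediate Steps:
W = -9 (W = (21*(-3))/7 = (1/7)*(-63) = -9)
T(L, v) = -78 + v (T(L, v) = 1*v - 78 = v - 78 = -78 + v)
E = -50 (E = 10*(-5) = -50)
P(y, O) = -42 (P(y, O) = -9 - 33 = -42)
P(106, E) + T(-33, 5) = -42 + (-78 + 5) = -42 - 73 = -115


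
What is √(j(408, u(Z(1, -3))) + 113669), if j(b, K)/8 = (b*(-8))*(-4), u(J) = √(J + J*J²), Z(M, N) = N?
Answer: √218117 ≈ 467.03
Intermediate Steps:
u(J) = √(J + J³)
j(b, K) = 256*b (j(b, K) = 8*((b*(-8))*(-4)) = 8*(-8*b*(-4)) = 8*(32*b) = 256*b)
√(j(408, u(Z(1, -3))) + 113669) = √(256*408 + 113669) = √(104448 + 113669) = √218117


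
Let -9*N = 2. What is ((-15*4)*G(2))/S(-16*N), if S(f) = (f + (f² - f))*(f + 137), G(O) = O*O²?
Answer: -2187/8096 ≈ -0.27013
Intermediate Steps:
N = -2/9 (N = -⅑*2 = -2/9 ≈ -0.22222)
G(O) = O³
S(f) = f²*(137 + f)
((-15*4)*G(2))/S(-16*N) = (-15*4*2³)/(((-16*(-2/9))²*(137 - 16*(-2/9)))) = (-60*8)/(((32/9)²*(137 + 32/9))) = -480/((1024/81)*(1265/9)) = -480/1295360/729 = -480*729/1295360 = -2187/8096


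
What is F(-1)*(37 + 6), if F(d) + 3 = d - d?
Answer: -129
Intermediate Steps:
F(d) = -3 (F(d) = -3 + (d - d) = -3 + 0 = -3)
F(-1)*(37 + 6) = -3*(37 + 6) = -3*43 = -129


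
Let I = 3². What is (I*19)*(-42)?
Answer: -7182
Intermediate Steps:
I = 9
(I*19)*(-42) = (9*19)*(-42) = 171*(-42) = -7182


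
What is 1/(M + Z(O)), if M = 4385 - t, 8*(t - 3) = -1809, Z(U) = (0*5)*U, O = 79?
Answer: 8/36865 ≈ 0.00021701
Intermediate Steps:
Z(U) = 0 (Z(U) = 0*U = 0)
t = -1785/8 (t = 3 + (1/8)*(-1809) = 3 - 1809/8 = -1785/8 ≈ -223.13)
M = 36865/8 (M = 4385 - 1*(-1785/8) = 4385 + 1785/8 = 36865/8 ≈ 4608.1)
1/(M + Z(O)) = 1/(36865/8 + 0) = 1/(36865/8) = 8/36865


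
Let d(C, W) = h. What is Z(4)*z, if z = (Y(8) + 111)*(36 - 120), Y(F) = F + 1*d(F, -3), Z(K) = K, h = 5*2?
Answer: -43344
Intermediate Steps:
h = 10
d(C, W) = 10
Y(F) = 10 + F (Y(F) = F + 1*10 = F + 10 = 10 + F)
z = -10836 (z = ((10 + 8) + 111)*(36 - 120) = (18 + 111)*(-84) = 129*(-84) = -10836)
Z(4)*z = 4*(-10836) = -43344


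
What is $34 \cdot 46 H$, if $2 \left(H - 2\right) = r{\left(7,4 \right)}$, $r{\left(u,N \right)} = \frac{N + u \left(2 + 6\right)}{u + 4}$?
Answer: $\frac{81328}{11} \approx 7393.5$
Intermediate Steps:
$r{\left(u,N \right)} = \frac{N + 8 u}{4 + u}$ ($r{\left(u,N \right)} = \frac{N + u 8}{4 + u} = \frac{N + 8 u}{4 + u}$)
$H = \frac{52}{11}$ ($H = 2 + \frac{\frac{1}{4 + 7} \left(4 + 8 \cdot 7\right)}{2} = 2 + \frac{\frac{1}{11} \left(4 + 56\right)}{2} = 2 + \frac{\frac{1}{11} \cdot 60}{2} = 2 + \frac{1}{2} \cdot \frac{60}{11} = 2 + \frac{30}{11} = \frac{52}{11} \approx 4.7273$)
$34 \cdot 46 H = 34 \cdot 46 \cdot \frac{52}{11} = 1564 \cdot \frac{52}{11} = \frac{81328}{11}$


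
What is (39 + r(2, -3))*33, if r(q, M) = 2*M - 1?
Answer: 1056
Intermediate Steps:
r(q, M) = -1 + 2*M
(39 + r(2, -3))*33 = (39 + (-1 + 2*(-3)))*33 = (39 + (-1 - 6))*33 = (39 - 7)*33 = 32*33 = 1056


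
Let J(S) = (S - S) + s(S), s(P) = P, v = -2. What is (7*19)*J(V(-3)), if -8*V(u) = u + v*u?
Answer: -399/8 ≈ -49.875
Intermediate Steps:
V(u) = u/8 (V(u) = -(u - 2*u)/8 = -(-1)*u/8 = u/8)
J(S) = S (J(S) = (S - S) + S = 0 + S = S)
(7*19)*J(V(-3)) = (7*19)*((1/8)*(-3)) = 133*(-3/8) = -399/8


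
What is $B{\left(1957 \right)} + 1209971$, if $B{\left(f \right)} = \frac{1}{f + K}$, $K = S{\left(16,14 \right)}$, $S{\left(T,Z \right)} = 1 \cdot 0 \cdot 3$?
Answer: $\frac{2367913248}{1957} \approx 1.21 \cdot 10^{6}$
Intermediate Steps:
$S{\left(T,Z \right)} = 0$ ($S{\left(T,Z \right)} = 0 \cdot 3 = 0$)
$K = 0$
$B{\left(f \right)} = \frac{1}{f}$ ($B{\left(f \right)} = \frac{1}{f + 0} = \frac{1}{f}$)
$B{\left(1957 \right)} + 1209971 = \frac{1}{1957} + 1209971 = \frac{2367913248}{1957}$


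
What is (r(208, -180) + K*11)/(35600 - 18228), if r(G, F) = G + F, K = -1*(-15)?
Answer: 193/17372 ≈ 0.011110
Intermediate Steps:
K = 15
r(G, F) = F + G
(r(208, -180) + K*11)/(35600 - 18228) = ((-180 + 208) + 15*11)/(35600 - 18228) = (28 + 165)/17372 = 193*(1/17372) = 193/17372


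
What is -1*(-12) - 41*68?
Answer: -2776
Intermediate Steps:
-1*(-12) - 41*68 = 12 - 2788 = -2776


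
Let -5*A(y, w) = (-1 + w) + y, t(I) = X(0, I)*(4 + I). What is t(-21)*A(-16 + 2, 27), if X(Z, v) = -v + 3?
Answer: 4896/5 ≈ 979.20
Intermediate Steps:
X(Z, v) = 3 - v
t(I) = (3 - I)*(4 + I)
A(y, w) = ⅕ - w/5 - y/5 (A(y, w) = -((-1 + w) + y)/5 = -(-1 + w + y)/5 = ⅕ - w/5 - y/5)
t(-21)*A(-16 + 2, 27) = (12 - 1*(-21) - 1*(-21)²)*(⅕ - ⅕*27 - (-16 + 2)/5) = (12 + 21 - 1*441)*(⅕ - 27/5 - ⅕*(-14)) = (12 + 21 - 441)*(⅕ - 27/5 + 14/5) = -408*(-12/5) = 4896/5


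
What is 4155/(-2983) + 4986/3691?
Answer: -462867/11010253 ≈ -0.042040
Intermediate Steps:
4155/(-2983) + 4986/3691 = 4155*(-1/2983) + 4986*(1/3691) = -4155/2983 + 4986/3691 = -462867/11010253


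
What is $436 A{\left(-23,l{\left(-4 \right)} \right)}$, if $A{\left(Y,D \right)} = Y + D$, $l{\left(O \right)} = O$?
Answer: $-11772$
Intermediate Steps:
$A{\left(Y,D \right)} = D + Y$
$436 A{\left(-23,l{\left(-4 \right)} \right)} = 436 \left(-4 - 23\right) = 436 \left(-27\right) = -11772$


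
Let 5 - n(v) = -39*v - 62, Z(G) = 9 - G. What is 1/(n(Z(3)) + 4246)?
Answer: 1/4547 ≈ 0.00021993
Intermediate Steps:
n(v) = 67 + 39*v (n(v) = 5 - (-39*v - 62) = 5 - (-62 - 39*v) = 5 + (62 + 39*v) = 67 + 39*v)
1/(n(Z(3)) + 4246) = 1/((67 + 39*(9 - 1*3)) + 4246) = 1/((67 + 39*(9 - 3)) + 4246) = 1/((67 + 39*6) + 4246) = 1/((67 + 234) + 4246) = 1/(301 + 4246) = 1/4547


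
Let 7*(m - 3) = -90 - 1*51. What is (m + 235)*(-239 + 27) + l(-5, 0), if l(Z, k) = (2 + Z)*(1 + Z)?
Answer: -323216/7 ≈ -46174.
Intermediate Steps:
m = -120/7 (m = 3 + (-90 - 1*51)/7 = 3 + (-90 - 51)/7 = 3 + (⅐)*(-141) = 3 - 141/7 = -120/7 ≈ -17.143)
l(Z, k) = (1 + Z)*(2 + Z)
(m + 235)*(-239 + 27) + l(-5, 0) = (-120/7 + 235)*(-239 + 27) + (2 + (-5)² + 3*(-5)) = (1525/7)*(-212) + (2 + 25 - 15) = -323300/7 + 12 = -323216/7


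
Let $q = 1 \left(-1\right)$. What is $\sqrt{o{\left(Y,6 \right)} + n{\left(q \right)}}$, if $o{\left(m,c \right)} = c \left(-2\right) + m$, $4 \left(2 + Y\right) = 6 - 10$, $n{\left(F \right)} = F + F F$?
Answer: $i \sqrt{15} \approx 3.873 i$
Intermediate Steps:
$q = -1$
$n{\left(F \right)} = F + F^{2}$
$Y = -3$ ($Y = -2 + \frac{6 - 10}{4} = -2 + \frac{1}{4} \left(-4\right) = -2 - 1 = -3$)
$o{\left(m,c \right)} = m - 2 c$ ($o{\left(m,c \right)} = - 2 c + m = m - 2 c$)
$\sqrt{o{\left(Y,6 \right)} + n{\left(q \right)}} = \sqrt{\left(-3 - 12\right) - \left(1 - 1\right)} = \sqrt{\left(-3 - 12\right) - 0} = \sqrt{-15 + 0} = \sqrt{-15} = i \sqrt{15}$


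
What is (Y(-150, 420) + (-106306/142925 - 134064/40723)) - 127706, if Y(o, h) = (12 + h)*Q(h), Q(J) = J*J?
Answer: 442794132298947412/5820334775 ≈ 7.6077e+7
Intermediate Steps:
Q(J) = J**2
Y(o, h) = h**2*(12 + h) (Y(o, h) = (12 + h)*h**2 = h**2*(12 + h))
(Y(-150, 420) + (-106306/142925 - 134064/40723)) - 127706 = (420**2*(12 + 420) + (-106306/142925 - 134064/40723)) - 127706 = (176400*432 + (-106306*1/142925 - 134064*1/40723)) - 127706 = (76204800 + (-106306/142925 - 134064/40723)) - 127706 = (76204800 - 23490196438/5820334775) - 127706 = 443537423971723562/5820334775 - 127706 = 442794132298947412/5820334775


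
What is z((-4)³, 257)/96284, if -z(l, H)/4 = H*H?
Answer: -66049/24071 ≈ -2.7439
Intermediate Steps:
z(l, H) = -4*H² (z(l, H) = -4*H*H = -4*H²)
z((-4)³, 257)/96284 = -4*257²/96284 = -4*66049*(1/96284) = -264196*1/96284 = -66049/24071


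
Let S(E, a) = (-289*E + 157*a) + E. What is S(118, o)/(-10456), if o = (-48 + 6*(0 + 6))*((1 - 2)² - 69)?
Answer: -11766/1307 ≈ -9.0023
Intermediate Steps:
o = 816 (o = (-48 + 6*6)*((-1)² - 69) = (-48 + 36)*(1 - 69) = -12*(-68) = 816)
S(E, a) = -288*E + 157*a
S(118, o)/(-10456) = (-288*118 + 157*816)/(-10456) = (-33984 + 128112)*(-1/10456) = 94128*(-1/10456) = -11766/1307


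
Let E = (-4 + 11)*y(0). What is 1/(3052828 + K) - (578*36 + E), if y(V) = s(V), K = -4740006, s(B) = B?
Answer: -35106799825/1687178 ≈ -20808.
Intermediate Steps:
y(V) = V
E = 0 (E = (-4 + 11)*0 = 7*0 = 0)
1/(3052828 + K) - (578*36 + E) = 1/(3052828 - 4740006) - (578*36 + 0) = 1/(-1687178) - (20808 + 0) = -1/1687178 - 1*20808 = -1/1687178 - 20808 = -35106799825/1687178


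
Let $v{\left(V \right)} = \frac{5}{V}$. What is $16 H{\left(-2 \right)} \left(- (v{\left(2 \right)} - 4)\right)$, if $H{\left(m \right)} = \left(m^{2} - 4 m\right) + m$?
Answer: $240$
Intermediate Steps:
$H{\left(m \right)} = m^{2} - 3 m$
$16 H{\left(-2 \right)} \left(- (v{\left(2 \right)} - 4)\right) = 16 \left(- 2 \left(-3 - 2\right)\right) \left(- (\frac{5}{2} - 4)\right) = 16 \left(\left(-2\right) \left(-5\right)\right) \left(- (5 \cdot \frac{1}{2} - 4)\right) = 16 \cdot 10 \left(- (\frac{5}{2} - 4)\right) = 160 \left(\left(-1\right) \left(- \frac{3}{2}\right)\right) = 160 \cdot \frac{3}{2} = 240$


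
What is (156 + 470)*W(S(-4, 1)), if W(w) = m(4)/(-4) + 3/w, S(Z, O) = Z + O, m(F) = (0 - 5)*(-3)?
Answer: -5947/2 ≈ -2973.5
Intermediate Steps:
m(F) = 15 (m(F) = -5*(-3) = 15)
S(Z, O) = O + Z
W(w) = -15/4 + 3/w (W(w) = 15/(-4) + 3/w = 15*(-¼) + 3/w = -15/4 + 3/w)
(156 + 470)*W(S(-4, 1)) = (156 + 470)*(-15/4 + 3/(1 - 4)) = 626*(-15/4 + 3/(-3)) = 626*(-15/4 + 3*(-⅓)) = 626*(-15/4 - 1) = 626*(-19/4) = -5947/2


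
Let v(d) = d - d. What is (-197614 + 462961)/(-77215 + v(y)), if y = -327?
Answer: -265347/77215 ≈ -3.4365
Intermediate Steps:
v(d) = 0
(-197614 + 462961)/(-77215 + v(y)) = (-197614 + 462961)/(-77215 + 0) = 265347/(-77215) = 265347*(-1/77215) = -265347/77215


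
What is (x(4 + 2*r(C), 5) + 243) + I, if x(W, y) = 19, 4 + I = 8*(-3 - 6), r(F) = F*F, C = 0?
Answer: 186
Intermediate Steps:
r(F) = F²
I = -76 (I = -4 + 8*(-3 - 6) = -4 + 8*(-9) = -4 - 72 = -76)
(x(4 + 2*r(C), 5) + 243) + I = (19 + 243) - 76 = 262 - 76 = 186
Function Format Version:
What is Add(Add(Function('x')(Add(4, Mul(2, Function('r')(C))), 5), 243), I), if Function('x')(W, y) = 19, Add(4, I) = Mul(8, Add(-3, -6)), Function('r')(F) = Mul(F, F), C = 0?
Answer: 186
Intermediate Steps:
Function('r')(F) = Pow(F, 2)
I = -76 (I = Add(-4, Mul(8, Add(-3, -6))) = Add(-4, Mul(8, -9)) = Add(-4, -72) = -76)
Add(Add(Function('x')(Add(4, Mul(2, Function('r')(C))), 5), 243), I) = Add(Add(19, 243), -76) = Add(262, -76) = 186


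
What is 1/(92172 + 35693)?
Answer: 1/127865 ≈ 7.8208e-6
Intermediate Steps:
1/(92172 + 35693) = 1/127865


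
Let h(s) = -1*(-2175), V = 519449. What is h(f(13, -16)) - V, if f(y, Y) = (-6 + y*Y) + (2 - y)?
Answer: -517274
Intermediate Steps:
f(y, Y) = -4 - y + Y*y (f(y, Y) = (-6 + Y*y) + (2 - y) = -4 - y + Y*y)
h(s) = 2175
h(f(13, -16)) - V = 2175 - 1*519449 = 2175 - 519449 = -517274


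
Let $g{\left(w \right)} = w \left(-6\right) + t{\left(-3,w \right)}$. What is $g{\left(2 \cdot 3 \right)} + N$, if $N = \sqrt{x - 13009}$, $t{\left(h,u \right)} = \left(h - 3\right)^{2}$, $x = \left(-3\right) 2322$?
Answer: $5 i \sqrt{799} \approx 141.33 i$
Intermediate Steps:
$x = -6966$
$t{\left(h,u \right)} = \left(-3 + h\right)^{2}$
$N = 5 i \sqrt{799}$ ($N = \sqrt{-6966 - 13009} = \sqrt{-19975} = 5 i \sqrt{799} \approx 141.33 i$)
$g{\left(w \right)} = 36 - 6 w$ ($g{\left(w \right)} = w \left(-6\right) + \left(-3 - 3\right)^{2} = - 6 w + \left(-6\right)^{2} = - 6 w + 36 = 36 - 6 w$)
$g{\left(2 \cdot 3 \right)} + N = \left(36 - 6 \cdot 2 \cdot 3\right) + 5 i \sqrt{799} = \left(36 - 36\right) + 5 i \sqrt{799} = 0 + 5 i \sqrt{799} = 5 i \sqrt{799}$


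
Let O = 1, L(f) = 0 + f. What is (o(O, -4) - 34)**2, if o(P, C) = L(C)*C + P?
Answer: 289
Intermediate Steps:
L(f) = f
o(P, C) = P + C**2 (o(P, C) = C*C + P = C**2 + P = P + C**2)
(o(O, -4) - 34)**2 = ((1 + (-4)**2) - 34)**2 = ((1 + 16) - 34)**2 = (17 - 34)**2 = (-17)**2 = 289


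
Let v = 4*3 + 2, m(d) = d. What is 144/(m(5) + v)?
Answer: 144/19 ≈ 7.5789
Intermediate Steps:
v = 14 (v = 12 + 2 = 14)
144/(m(5) + v) = 144/(5 + 14) = 144/19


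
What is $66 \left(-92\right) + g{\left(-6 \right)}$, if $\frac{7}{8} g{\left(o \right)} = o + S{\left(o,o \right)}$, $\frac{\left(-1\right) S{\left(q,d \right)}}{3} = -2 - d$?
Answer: $- \frac{42648}{7} \approx -6092.6$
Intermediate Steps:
$S{\left(q,d \right)} = 6 + 3 d$ ($S{\left(q,d \right)} = - 3 \left(-2 - d\right) = 6 + 3 d$)
$g{\left(o \right)} = \frac{48}{7} + \frac{32 o}{7}$ ($g{\left(o \right)} = \frac{8 \left(o + \left(6 + 3 o\right)\right)}{7} = \frac{8 \left(6 + 4 o\right)}{7} = \frac{48}{7} + \frac{32 o}{7}$)
$66 \left(-92\right) + g{\left(-6 \right)} = 66 \left(-92\right) + \left(\frac{48}{7} + \frac{32}{7} \left(-6\right)\right) = -6072 + \left(\frac{48}{7} - \frac{192}{7}\right) = -6072 - \frac{144}{7} = - \frac{42648}{7}$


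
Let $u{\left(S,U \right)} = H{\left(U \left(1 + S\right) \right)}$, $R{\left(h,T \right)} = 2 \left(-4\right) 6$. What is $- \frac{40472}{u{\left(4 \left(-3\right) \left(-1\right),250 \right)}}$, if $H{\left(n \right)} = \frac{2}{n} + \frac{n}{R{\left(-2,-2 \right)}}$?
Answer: $\frac{1578408000}{2640601} \approx 597.75$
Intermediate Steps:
$R{\left(h,T \right)} = -48$ ($R{\left(h,T \right)} = \left(-8\right) 6 = -48$)
$H{\left(n \right)} = \frac{2}{n} - \frac{n}{48}$ ($H{\left(n \right)} = \frac{2}{n} + \frac{n}{-48} = \frac{2}{n} + n \left(- \frac{1}{48}\right) = \frac{2}{n} - \frac{n}{48}$)
$u{\left(S,U \right)} = \frac{2}{U \left(1 + S\right)} - \frac{U \left(1 + S\right)}{48}$
$- \frac{40472}{u{\left(4 \left(-3\right) \left(-1\right),250 \right)}} = - \frac{40472}{\frac{1}{48} \cdot \frac{1}{250} \frac{1}{1 + 4 \left(-3\right) \left(-1\right)} \left(96 - 250^{2} \left(1 + 4 \left(-3\right) \left(-1\right)\right)^{2}\right)} = - \frac{40472}{\frac{1}{48} \cdot \frac{1}{250} \frac{1}{1 - -12} \left(96 - 62500 \left(1 - -12\right)^{2}\right)} = - \frac{40472}{\frac{1}{48} \cdot \frac{1}{250} \frac{1}{1 + 12} \left(96 - 62500 \left(1 + 12\right)^{2}\right)} = - \frac{40472}{\frac{1}{48} \cdot \frac{1}{250} \cdot \frac{1}{13} \left(96 - 62500 \cdot 13^{2}\right)} = - \frac{40472}{\frac{1}{48} \cdot \frac{1}{250} \cdot \frac{1}{13} \left(96 - 62500 \cdot 169\right)} = - \frac{40472}{\frac{1}{48} \cdot \frac{1}{250} \cdot \frac{1}{13} \left(96 - 10562500\right)} = - \frac{40472}{\frac{1}{48} \cdot \frac{1}{250} \cdot \frac{1}{13} \left(-10562404\right)} = - \frac{40472}{- \frac{2640601}{39000}} = \left(-40472\right) \left(- \frac{39000}{2640601}\right) = \frac{1578408000}{2640601}$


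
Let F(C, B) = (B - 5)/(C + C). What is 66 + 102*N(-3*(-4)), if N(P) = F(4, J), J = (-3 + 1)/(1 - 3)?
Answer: 15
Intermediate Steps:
J = 1 (J = -2/(-2) = -2*(-½) = 1)
F(C, B) = (-5 + B)/(2*C) (F(C, B) = (-5 + B)/((2*C)) = (-5 + B)*(1/(2*C)) = (-5 + B)/(2*C))
N(P) = -½ (N(P) = (½)*(-5 + 1)/4 = (½)*(¼)*(-4) = -½)
66 + 102*N(-3*(-4)) = 66 + 102*(-½) = 66 - 51 = 15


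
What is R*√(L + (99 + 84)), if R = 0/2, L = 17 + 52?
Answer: 0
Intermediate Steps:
L = 69
R = 0 (R = 0*(½) = 0)
R*√(L + (99 + 84)) = 0*√(69 + (99 + 84)) = 0*√(69 + 183) = 0*√252 = 0*(6*√7) = 0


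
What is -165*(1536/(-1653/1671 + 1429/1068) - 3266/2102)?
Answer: -31679700337923/43613347 ≈ -7.2638e+5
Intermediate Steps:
-165*(1536/(-1653/1671 + 1429/1068) - 3266/2102) = -165*(1536/(-1653*1/1671 + 1429*(1/1068)) - 3266*1/2102) = -165*(1536/(-551/557 + 1429/1068) - 1633/1051) = -165*(1536/(207485/594876) - 1633/1051) = -165*(1536*(594876/207485) - 1633/1051) = -165*(913729536/207485 - 1633/1051) = -165*959990919331/218066735 = -31679700337923/43613347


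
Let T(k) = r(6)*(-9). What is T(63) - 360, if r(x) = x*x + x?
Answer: -738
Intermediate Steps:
r(x) = x + x² (r(x) = x² + x = x + x²)
T(k) = -378 (T(k) = (6*(1 + 6))*(-9) = (6*7)*(-9) = 42*(-9) = -378)
T(63) - 360 = -378 - 360 = -738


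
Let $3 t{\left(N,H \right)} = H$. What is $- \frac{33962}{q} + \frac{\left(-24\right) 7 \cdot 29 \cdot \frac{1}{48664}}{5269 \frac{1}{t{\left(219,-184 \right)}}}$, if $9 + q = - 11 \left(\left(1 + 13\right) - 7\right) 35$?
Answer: $\frac{77759154813}{6190484872} \approx 12.561$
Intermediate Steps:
$t{\left(N,H \right)} = \frac{H}{3}$
$q = -2704$ ($q = -9 + - 11 \left(\left(1 + 13\right) - 7\right) 35 = -9 + - 11 \left(14 - 7\right) 35 = -9 + \left(-11\right) 7 \cdot 35 = -9 - 2695 = -2704$)
$- \frac{33962}{q} + \frac{\left(-24\right) 7 \cdot 29 \cdot \frac{1}{48664}}{5269 \frac{1}{t{\left(219,-184 \right)}}} = - \frac{33962}{-2704} + \frac{\left(-24\right) 7 \cdot 29 \cdot \frac{1}{48664}}{5269 \frac{1}{\frac{1}{3} \left(-184\right)}} = \left(-33962\right) \left(- \frac{1}{2704}\right) + \frac{\left(-168\right) 29 \cdot \frac{1}{48664}}{5269 \frac{1}{- \frac{184}{3}}} = \frac{16981}{1352} + \frac{\left(-4872\right) \frac{1}{48664}}{5269 \left(- \frac{3}{184}\right)} = \frac{16981}{1352} - \frac{87}{869 \left(- \frac{15807}{184}\right)} = \frac{16981}{1352} - - \frac{5336}{4578761} = \frac{16981}{1352} + \frac{5336}{4578761} = \frac{77759154813}{6190484872}$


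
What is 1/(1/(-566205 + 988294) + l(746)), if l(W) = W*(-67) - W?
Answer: -422089/21411730791 ≈ -1.9713e-5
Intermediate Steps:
l(W) = -68*W (l(W) = -67*W - W = -68*W)
1/(1/(-566205 + 988294) + l(746)) = 1/(1/(-566205 + 988294) - 68*746) = 1/(1/422089 - 50728) = 1/(-21411730791/422089) = -422089/21411730791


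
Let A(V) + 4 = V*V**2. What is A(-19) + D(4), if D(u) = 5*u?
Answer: -6843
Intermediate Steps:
A(V) = -4 + V**3 (A(V) = -4 + V*V**2 = -4 + V**3)
A(-19) + D(4) = (-4 + (-19)**3) + 5*4 = (-4 - 6859) + 20 = -6863 + 20 = -6843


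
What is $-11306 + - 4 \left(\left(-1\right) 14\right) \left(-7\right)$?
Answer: $-11698$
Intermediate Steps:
$-11306 + - 4 \left(\left(-1\right) 14\right) \left(-7\right) = -11306 + \left(-4\right) \left(-14\right) \left(-7\right) = -11306 + 56 \left(-7\right) = -11306 - 392 = -11698$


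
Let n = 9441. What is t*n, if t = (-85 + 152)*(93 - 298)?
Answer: -129672135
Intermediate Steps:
t = -13735 (t = 67*(-205) = -13735)
t*n = -13735*9441 = -129672135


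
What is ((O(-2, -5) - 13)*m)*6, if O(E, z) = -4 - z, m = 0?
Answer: 0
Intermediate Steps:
((O(-2, -5) - 13)*m)*6 = (((-4 - 1*(-5)) - 13)*0)*6 = (((-4 + 5) - 13)*0)*6 = ((1 - 13)*0)*6 = -12*0*6 = 0*6 = 0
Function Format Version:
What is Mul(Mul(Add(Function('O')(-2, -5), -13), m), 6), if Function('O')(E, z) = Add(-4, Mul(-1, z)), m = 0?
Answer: 0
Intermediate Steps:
Mul(Mul(Add(Function('O')(-2, -5), -13), m), 6) = Mul(Mul(Add(Add(-4, Mul(-1, -5)), -13), 0), 6) = Mul(Mul(Add(Add(-4, 5), -13), 0), 6) = Mul(Mul(Add(1, -13), 0), 6) = Mul(Mul(-12, 0), 6) = Mul(0, 6) = 0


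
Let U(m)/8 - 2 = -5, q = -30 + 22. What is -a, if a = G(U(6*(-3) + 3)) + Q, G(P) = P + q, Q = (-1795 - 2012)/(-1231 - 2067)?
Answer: 101729/3298 ≈ 30.846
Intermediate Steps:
q = -8
U(m) = -24 (U(m) = 16 + 8*(-5) = 16 - 40 = -24)
Q = 3807/3298 (Q = -3807/(-3298) = -3807*(-1/3298) = 3807/3298 ≈ 1.1543)
G(P) = -8 + P (G(P) = P - 8 = -8 + P)
a = -101729/3298 (a = (-8 - 24) + 3807/3298 = -32 + 3807/3298 = -101729/3298 ≈ -30.846)
-a = -1*(-101729/3298) = 101729/3298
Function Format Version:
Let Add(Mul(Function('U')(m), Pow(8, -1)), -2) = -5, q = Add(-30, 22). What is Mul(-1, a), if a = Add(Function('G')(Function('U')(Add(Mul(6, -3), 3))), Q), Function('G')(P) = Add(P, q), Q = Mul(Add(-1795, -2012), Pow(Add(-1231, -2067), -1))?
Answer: Rational(101729, 3298) ≈ 30.846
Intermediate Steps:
q = -8
Function('U')(m) = -24 (Function('U')(m) = Add(16, Mul(8, -5)) = Add(16, -40) = -24)
Q = Rational(3807, 3298) (Q = Mul(-3807, Pow(-3298, -1)) = Mul(-3807, Rational(-1, 3298)) = Rational(3807, 3298) ≈ 1.1543)
Function('G')(P) = Add(-8, P) (Function('G')(P) = Add(P, -8) = Add(-8, P))
a = Rational(-101729, 3298) (a = Add(Add(-8, -24), Rational(3807, 3298)) = Add(-32, Rational(3807, 3298)) = Rational(-101729, 3298) ≈ -30.846)
Mul(-1, a) = Mul(-1, Rational(-101729, 3298)) = Rational(101729, 3298)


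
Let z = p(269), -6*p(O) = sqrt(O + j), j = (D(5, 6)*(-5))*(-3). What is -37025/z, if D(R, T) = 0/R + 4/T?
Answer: 74050*sqrt(31)/31 ≈ 13300.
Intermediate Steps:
D(R, T) = 4/T (D(R, T) = 0 + 4/T = 4/T)
j = 10 (j = ((4/6)*(-5))*(-3) = ((4*(1/6))*(-5))*(-3) = ((2/3)*(-5))*(-3) = -10/3*(-3) = 10)
p(O) = -sqrt(10 + O)/6 (p(O) = -sqrt(O + 10)/6 = -sqrt(10 + O)/6)
z = -sqrt(31)/2 (z = -sqrt(10 + 269)/6 = -sqrt(31)/2 ≈ -2.7839)
-37025/z = -37025*(-2*sqrt(31)/31) = -(-74050)*sqrt(31)/31 = 74050*sqrt(31)/31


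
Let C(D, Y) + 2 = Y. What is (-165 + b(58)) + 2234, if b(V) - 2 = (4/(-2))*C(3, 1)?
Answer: 2073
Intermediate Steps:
C(D, Y) = -2 + Y
b(V) = 4 (b(V) = 2 + (4/(-2))*(-2 + 1) = 2 + (4*(-1/2))*(-1) = 2 - 2*(-1) = 2 + 2 = 4)
(-165 + b(58)) + 2234 = (-165 + 4) + 2234 = -161 + 2234 = 2073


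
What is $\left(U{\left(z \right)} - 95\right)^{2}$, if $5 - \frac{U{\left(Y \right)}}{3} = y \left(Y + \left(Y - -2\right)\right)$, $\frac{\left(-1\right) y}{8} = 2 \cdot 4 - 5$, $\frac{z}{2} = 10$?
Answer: $8667136$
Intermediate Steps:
$z = 20$ ($z = 2 \cdot 10 = 20$)
$y = -24$ ($y = - 8 \left(2 \cdot 4 - 5\right) = - 8 \left(8 - 5\right) = \left(-8\right) 3 = -24$)
$U{\left(Y \right)} = 159 + 144 Y$ ($U{\left(Y \right)} = 15 - 3 \left(- 24 \left(Y + \left(Y - -2\right)\right)\right) = 15 - 3 \left(- 24 \left(Y + \left(Y + 2\right)\right)\right) = 15 - 3 \left(- 24 \left(Y + \left(2 + Y\right)\right)\right) = 15 - 3 \left(- 24 \left(2 + 2 Y\right)\right) = 15 - 3 \left(-48 - 48 Y\right) = 15 + \left(144 + 144 Y\right) = 159 + 144 Y$)
$\left(U{\left(z \right)} - 95\right)^{2} = \left(\left(159 + 144 \cdot 20\right) - 95\right)^{2} = \left(\left(159 + 2880\right) - 95\right)^{2} = \left(3039 - 95\right)^{2} = 2944^{2} = 8667136$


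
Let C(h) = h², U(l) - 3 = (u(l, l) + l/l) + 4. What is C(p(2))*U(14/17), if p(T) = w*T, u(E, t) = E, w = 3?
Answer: 5400/17 ≈ 317.65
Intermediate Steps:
p(T) = 3*T
U(l) = 8 + l (U(l) = 3 + ((l + l/l) + 4) = 3 + ((l + 1) + 4) = 3 + ((1 + l) + 4) = 3 + (5 + l) = 8 + l)
C(p(2))*U(14/17) = (3*2)²*(8 + 14/17) = 6²*(8 + 14*(1/17)) = 36*(8 + 14/17) = 36*(150/17) = 5400/17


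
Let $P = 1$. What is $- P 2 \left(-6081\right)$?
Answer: $12162$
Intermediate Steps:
$- P 2 \left(-6081\right) = \left(-1\right) 1 \cdot 2 \left(-6081\right) = \left(-1\right) 2 \left(-6081\right) = \left(-2\right) \left(-6081\right) = 12162$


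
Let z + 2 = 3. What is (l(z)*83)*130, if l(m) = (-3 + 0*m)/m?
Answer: -32370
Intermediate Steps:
z = 1 (z = -2 + 3 = 1)
l(m) = -3/m (l(m) = (-3 + 0)/m = -3/m)
(l(z)*83)*130 = (-3/1*83)*130 = (-3*1*83)*130 = -3*83*130 = -249*130 = -32370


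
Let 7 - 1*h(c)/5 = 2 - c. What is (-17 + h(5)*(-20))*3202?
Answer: -3256434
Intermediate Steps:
h(c) = 25 + 5*c (h(c) = 35 - 5*(2 - c) = 35 + (-10 + 5*c) = 25 + 5*c)
(-17 + h(5)*(-20))*3202 = (-17 + (25 + 5*5)*(-20))*3202 = (-17 + (25 + 25)*(-20))*3202 = (-17 + 50*(-20))*3202 = (-17 - 1000)*3202 = -1017*3202 = -3256434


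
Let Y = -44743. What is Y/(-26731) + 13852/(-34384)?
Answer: 292041375/229779676 ≈ 1.2710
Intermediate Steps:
Y/(-26731) + 13852/(-34384) = -44743/(-26731) + 13852/(-34384) = -44743*(-1/26731) + 13852*(-1/34384) = 44743/26731 - 3463/8596 = 292041375/229779676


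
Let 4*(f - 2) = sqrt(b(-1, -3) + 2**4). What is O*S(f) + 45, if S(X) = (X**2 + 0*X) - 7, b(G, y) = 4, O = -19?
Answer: 313/4 - 38*sqrt(5) ≈ -6.7206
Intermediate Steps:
f = 2 + sqrt(5)/2 (f = 2 + sqrt(4 + 2**4)/4 = 2 + sqrt(4 + 16)/4 = 2 + sqrt(20)/4 = 2 + (2*sqrt(5))/4 = 2 + sqrt(5)/2 ≈ 3.1180)
S(X) = -7 + X**2 (S(X) = (X**2 + 0) - 7 = X**2 - 7 = -7 + X**2)
O*S(f) + 45 = -19*(-7 + (2 + sqrt(5)/2)**2) + 45 = (133 - 19*(2 + sqrt(5)/2)**2) + 45 = 178 - 19*(2 + sqrt(5)/2)**2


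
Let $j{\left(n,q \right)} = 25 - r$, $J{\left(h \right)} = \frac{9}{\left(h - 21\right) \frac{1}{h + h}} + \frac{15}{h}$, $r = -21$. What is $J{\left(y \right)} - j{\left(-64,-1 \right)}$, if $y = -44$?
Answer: $- \frac{97687}{2860} \approx -34.156$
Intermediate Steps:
$J{\left(h \right)} = \frac{15}{h} + \frac{18 h}{-21 + h}$ ($J{\left(h \right)} = \frac{9}{\left(-21 + h\right) \frac{1}{2 h}} + \frac{15}{h} = \frac{9}{\frac{1}{2} \frac{1}{h} \left(-21 + h\right)} + \frac{15}{h} = 9 \frac{2 h}{-21 + h} + \frac{15}{h} = \frac{18 h}{-21 + h} + \frac{15}{h} = \frac{15}{h} + \frac{18 h}{-21 + h}$)
$j{\left(n,q \right)} = 46$ ($j{\left(n,q \right)} = 25 - -21 = 25 + 21 = 46$)
$J{\left(y \right)} - j{\left(-64,-1 \right)} = \frac{3 \left(-105 + 5 \left(-44\right) + 6 \left(-44\right)^{2}\right)}{\left(-44\right) \left(-21 - 44\right)} - 46 = 3 \left(- \frac{1}{44}\right) \frac{1}{-65} \left(-105 - 220 + 6 \cdot 1936\right) - 46 = 3 \left(- \frac{1}{44}\right) \left(- \frac{1}{65}\right) \left(-105 - 220 + 11616\right) - 46 = 3 \left(- \frac{1}{44}\right) \left(- \frac{1}{65}\right) 11291 - 46 = \frac{33873}{2860} - 46 = - \frac{97687}{2860}$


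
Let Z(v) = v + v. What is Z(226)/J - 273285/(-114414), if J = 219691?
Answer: 20029990021/8378575358 ≈ 2.3906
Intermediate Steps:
Z(v) = 2*v
Z(226)/J - 273285/(-114414) = (2*226)/219691 - 273285/(-114414) = 452*(1/219691) - 273285*(-1/114414) = 452/219691 + 91095/38138 = 20029990021/8378575358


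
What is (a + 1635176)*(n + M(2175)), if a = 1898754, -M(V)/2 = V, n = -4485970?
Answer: -15868476557600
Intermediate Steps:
M(V) = -2*V
(a + 1635176)*(n + M(2175)) = (1898754 + 1635176)*(-4485970 - 2*2175) = 3533930*(-4485970 - 4350) = 3533930*(-4490320) = -15868476557600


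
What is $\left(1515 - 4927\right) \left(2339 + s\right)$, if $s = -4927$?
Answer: $8830256$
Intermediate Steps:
$\left(1515 - 4927\right) \left(2339 + s\right) = \left(1515 - 4927\right) \left(2339 - 4927\right) = \left(-3412\right) \left(-2588\right) = 8830256$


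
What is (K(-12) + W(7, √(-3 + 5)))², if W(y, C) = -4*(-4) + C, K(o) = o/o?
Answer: (17 + √2)² ≈ 339.08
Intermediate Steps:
K(o) = 1
W(y, C) = 16 + C
(K(-12) + W(7, √(-3 + 5)))² = (1 + (16 + √(-3 + 5)))² = (1 + (16 + √2))² = (17 + √2)²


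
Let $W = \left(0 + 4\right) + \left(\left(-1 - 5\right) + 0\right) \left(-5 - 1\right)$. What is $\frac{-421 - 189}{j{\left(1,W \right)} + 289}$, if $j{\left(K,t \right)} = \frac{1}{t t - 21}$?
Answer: $- \frac{481595}{228166} \approx -2.1107$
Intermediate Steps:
$W = 40$ ($W = 4 + \left(-6 + 0\right) \left(-6\right) = 4 - -36 = 4 + 36 = 40$)
$j{\left(K,t \right)} = \frac{1}{-21 + t^{2}}$ ($j{\left(K,t \right)} = \frac{1}{t^{2} - 21} = \frac{1}{-21 + t^{2}}$)
$\frac{-421 - 189}{j{\left(1,W \right)} + 289} = \frac{-421 - 189}{\frac{1}{-21 + 40^{2}} + 289} = - \frac{610}{\frac{1}{-21 + 1600} + 289} = - \frac{610}{\frac{1}{1579} + 289} = - \frac{610}{\frac{456332}{1579}} = \left(-610\right) \frac{1579}{456332} = - \frac{481595}{228166}$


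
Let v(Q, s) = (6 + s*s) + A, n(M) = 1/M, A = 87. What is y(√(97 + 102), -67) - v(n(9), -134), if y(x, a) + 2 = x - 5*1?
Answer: -18056 + √199 ≈ -18042.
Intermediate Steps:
y(x, a) = -7 + x (y(x, a) = -2 + (x - 5*1) = -2 + (x - 5) = -2 + (-5 + x) = -7 + x)
v(Q, s) = 93 + s² (v(Q, s) = (6 + s*s) + 87 = (6 + s²) + 87 = 93 + s²)
y(√(97 + 102), -67) - v(n(9), -134) = (-7 + √(97 + 102)) - (93 + (-134)²) = (-7 + √199) - (93 + 17956) = (-7 + √199) - 1*18049 = (-7 + √199) - 18049 = -18056 + √199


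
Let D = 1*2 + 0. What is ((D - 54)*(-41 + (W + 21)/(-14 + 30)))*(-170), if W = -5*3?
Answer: -359125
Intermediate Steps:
W = -15
D = 2 (D = 2 + 0 = 2)
((D - 54)*(-41 + (W + 21)/(-14 + 30)))*(-170) = ((2 - 54)*(-41 + (-15 + 21)/(-14 + 30)))*(-170) = -52*(-41 + 6/16)*(-170) = -52*(-41 + 6*(1/16))*(-170) = -52*(-41 + 3/8)*(-170) = -52*(-325/8)*(-170) = (4225/2)*(-170) = -359125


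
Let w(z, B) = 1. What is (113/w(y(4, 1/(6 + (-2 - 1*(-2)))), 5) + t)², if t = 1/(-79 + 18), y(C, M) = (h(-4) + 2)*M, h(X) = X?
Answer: 47499664/3721 ≈ 12765.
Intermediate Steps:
y(C, M) = -2*M (y(C, M) = (-4 + 2)*M = -2*M)
t = -1/61 (t = 1/(-61) = -1/61 ≈ -0.016393)
(113/w(y(4, 1/(6 + (-2 - 1*(-2)))), 5) + t)² = (113/1 - 1/61)² = (113*1 - 1/61)² = (113 - 1/61)² = (6892/61)² = 47499664/3721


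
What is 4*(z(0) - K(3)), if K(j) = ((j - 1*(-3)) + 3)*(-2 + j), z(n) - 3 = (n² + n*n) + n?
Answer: -24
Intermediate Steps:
z(n) = 3 + n + 2*n² (z(n) = 3 + ((n² + n*n) + n) = 3 + ((n² + n²) + n) = 3 + (2*n² + n) = 3 + (n + 2*n²) = 3 + n + 2*n²)
K(j) = (-2 + j)*(6 + j) (K(j) = ((j + 3) + 3)*(-2 + j) = ((3 + j) + 3)*(-2 + j) = (6 + j)*(-2 + j) = (-2 + j)*(6 + j))
4*(z(0) - K(3)) = 4*((3 + 0 + 2*0²) - (-12 + 3² + 4*3)) = 4*((3 + 0 + 2*0) - (-12 + 9 + 12)) = 4*((3 + 0 + 0) - 1*9) = 4*(3 - 9) = 4*(-6) = -24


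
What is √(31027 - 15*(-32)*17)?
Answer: √39187 ≈ 197.96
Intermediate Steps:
√(31027 - 15*(-32)*17) = √(31027 + 480*17) = √(31027 + 8160) = √39187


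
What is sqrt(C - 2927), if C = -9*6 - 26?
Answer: I*sqrt(3007) ≈ 54.836*I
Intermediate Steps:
C = -80 (C = -54 - 26 = -80)
sqrt(C - 2927) = sqrt(-80 - 2927) = sqrt(-3007) = I*sqrt(3007)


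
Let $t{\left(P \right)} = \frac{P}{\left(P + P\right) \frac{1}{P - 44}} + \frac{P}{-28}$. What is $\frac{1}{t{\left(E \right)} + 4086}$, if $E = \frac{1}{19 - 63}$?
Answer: $\frac{1232}{5006835} \approx 0.00024606$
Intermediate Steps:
$E = - \frac{1}{44}$ ($E = \frac{1}{-44} = - \frac{1}{44} \approx -0.022727$)
$t{\left(P \right)} = -22 + \frac{13 P}{28}$ ($t{\left(P \right)} = \frac{P}{2 P \frac{1}{-44 + P}} + P \left(- \frac{1}{28}\right) = \frac{P}{2 P \frac{1}{-44 + P}} - \frac{P}{28} = P \frac{-44 + P}{2 P} - \frac{P}{28} = \left(-22 + \frac{P}{2}\right) - \frac{P}{28} = -22 + \frac{13 P}{28}$)
$\frac{1}{t{\left(E \right)} + 4086} = \frac{1}{\left(-22 + \frac{13}{28} \left(- \frac{1}{44}\right)\right) + 4086} = \frac{1}{\left(-22 - \frac{13}{1232}\right) + 4086} = \frac{1}{- \frac{27117}{1232} + 4086} = \frac{1}{\frac{5006835}{1232}} = \frac{1232}{5006835}$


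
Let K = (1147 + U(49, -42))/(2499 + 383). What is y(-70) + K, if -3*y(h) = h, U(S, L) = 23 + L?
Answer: 102562/4323 ≈ 23.725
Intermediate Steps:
y(h) = -h/3
K = 564/1441 (K = (1147 + (23 - 42))/(2499 + 383) = (1147 - 19)/2882 = 1128*(1/2882) = 564/1441 ≈ 0.39139)
y(-70) + K = -⅓*(-70) + 564/1441 = 70/3 + 564/1441 = 102562/4323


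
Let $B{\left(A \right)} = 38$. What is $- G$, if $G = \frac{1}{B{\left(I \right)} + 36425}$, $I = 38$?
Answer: $- \frac{1}{36463} \approx -2.7425 \cdot 10^{-5}$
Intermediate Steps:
$G = \frac{1}{36463}$ ($G = \frac{1}{38 + 36425} = \frac{1}{36463} \approx 2.7425 \cdot 10^{-5}$)
$- G = \left(-1\right) \frac{1}{36463} = - \frac{1}{36463}$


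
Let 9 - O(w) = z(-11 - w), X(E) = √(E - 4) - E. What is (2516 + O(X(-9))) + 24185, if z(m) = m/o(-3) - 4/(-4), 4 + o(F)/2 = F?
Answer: 186953/7 - I*√13/14 ≈ 26708.0 - 0.25754*I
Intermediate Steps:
o(F) = -8 + 2*F
X(E) = √(-4 + E) - E
z(m) = 1 - m/14 (z(m) = m/(-8 + 2*(-3)) - 4/(-4) = m/(-8 - 6) - 4*(-¼) = m/(-14) + 1 = m*(-1/14) + 1 = -m/14 + 1 = 1 - m/14)
O(w) = 101/14 - w/14 (O(w) = 9 - (1 - (-11 - w)/14) = 9 - (1 + (11/14 + w/14)) = 9 - (25/14 + w/14) = 9 + (-25/14 - w/14) = 101/14 - w/14)
(2516 + O(X(-9))) + 24185 = (2516 + (101/14 - (√(-4 - 9) - 1*(-9))/14)) + 24185 = (2516 + (101/14 - (√(-13) + 9)/14)) + 24185 = (2516 + (101/14 - (I*√13 + 9)/14)) + 24185 = (2516 + (101/14 - (9 + I*√13)/14)) + 24185 = (2516 + (101/14 + (-9/14 - I*√13/14))) + 24185 = (2516 + (46/7 - I*√13/14)) + 24185 = (17658/7 - I*√13/14) + 24185 = 186953/7 - I*√13/14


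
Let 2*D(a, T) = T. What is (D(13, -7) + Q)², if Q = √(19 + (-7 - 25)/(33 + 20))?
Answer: 6497/212 - 35*√2067/53 ≈ 0.62265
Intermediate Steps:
D(a, T) = T/2
Q = 5*√2067/53 (Q = √(19 - 32/53) = √(975/53) = 5*√2067/53 ≈ 4.2891)
(D(13, -7) + Q)² = ((½)*(-7) + 5*√2067/53)² = (-7/2 + 5*√2067/53)²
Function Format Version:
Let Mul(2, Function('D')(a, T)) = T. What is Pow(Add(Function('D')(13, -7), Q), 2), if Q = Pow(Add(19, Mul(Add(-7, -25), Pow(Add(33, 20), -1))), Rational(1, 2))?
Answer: Add(Rational(6497, 212), Mul(Rational(-35, 53), Pow(2067, Rational(1, 2)))) ≈ 0.62265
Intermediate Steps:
Function('D')(a, T) = Mul(Rational(1, 2), T)
Q = Mul(Rational(5, 53), Pow(2067, Rational(1, 2))) (Q = Pow(Add(19, Mul(-32, Pow(53, -1))), Rational(1, 2)) = Pow(Add(19, Mul(-32, Rational(1, 53))), Rational(1, 2)) = Pow(Add(19, Rational(-32, 53)), Rational(1, 2)) = Pow(Rational(975, 53), Rational(1, 2)) = Mul(Rational(5, 53), Pow(2067, Rational(1, 2))) ≈ 4.2891)
Pow(Add(Function('D')(13, -7), Q), 2) = Pow(Add(Mul(Rational(1, 2), -7), Mul(Rational(5, 53), Pow(2067, Rational(1, 2)))), 2) = Pow(Add(Rational(-7, 2), Mul(Rational(5, 53), Pow(2067, Rational(1, 2)))), 2)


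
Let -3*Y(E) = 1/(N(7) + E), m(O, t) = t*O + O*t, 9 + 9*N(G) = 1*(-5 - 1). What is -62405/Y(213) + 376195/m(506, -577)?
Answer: 23102818381285/583924 ≈ 3.9565e+7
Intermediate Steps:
N(G) = -5/3 (N(G) = -1 + (1*(-5 - 1))/9 = -1 + (1*(-6))/9 = -1 + (1/9)*(-6) = -1 - 2/3 = -5/3)
m(O, t) = 2*O*t (m(O, t) = O*t + O*t = 2*O*t)
Y(E) = -1/(3*(-5/3 + E))
-62405/Y(213) + 376195/m(506, -577) = -62405/((-1/(-5 + 3*213))) + 376195/((2*506*(-577))) = -62405/((-1/(-5 + 639))) + 376195/(-583924) = -62405/((-1/634)) + 376195*(-1/583924) = -62405/((-1*1/634)) - 376195/583924 = -62405/(-1/634) - 376195/583924 = -62405*(-634) - 376195/583924 = 39564770 - 376195/583924 = 23102818381285/583924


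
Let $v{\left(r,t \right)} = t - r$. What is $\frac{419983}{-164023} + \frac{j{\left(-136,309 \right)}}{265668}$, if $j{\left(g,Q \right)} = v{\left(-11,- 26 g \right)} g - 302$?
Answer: $- \frac{31791493601}{7262610394} \approx -4.3774$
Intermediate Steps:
$j{\left(g,Q \right)} = -302 + g \left(11 - 26 g\right)$ ($j{\left(g,Q \right)} = \left(- 26 g - -11\right) g - 302 = \left(- 26 g + 11\right) g - 302 = \left(11 - 26 g\right) g - 302 = g \left(11 - 26 g\right) - 302 = -302 + g \left(11 - 26 g\right)$)
$\frac{419983}{-164023} + \frac{j{\left(-136,309 \right)}}{265668} = \frac{419983}{-164023} + \frac{-302 - - 136 \left(-11 + 26 \left(-136\right)\right)}{265668} = 419983 \left(- \frac{1}{164023}\right) + \left(-302 - - 136 \left(-11 - 3536\right)\right) \frac{1}{265668} = - \frac{419983}{164023} + \left(-302 - \left(-136\right) \left(-3547\right)\right) \frac{1}{265668} = - \frac{419983}{164023} + \left(-302 - 482392\right) \frac{1}{265668} = - \frac{419983}{164023} - \frac{80449}{44278} = - \frac{31791493601}{7262610394}$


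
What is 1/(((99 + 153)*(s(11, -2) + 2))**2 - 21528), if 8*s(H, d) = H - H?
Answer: 1/232488 ≈ 4.3013e-6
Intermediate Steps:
s(H, d) = 0 (s(H, d) = (H - H)/8 = (1/8)*0 = 0)
1/(((99 + 153)*(s(11, -2) + 2))**2 - 21528) = 1/(((99 + 153)*(0 + 2))**2 - 21528) = 1/((252*2)**2 - 21528) = 1/(504**2 - 21528) = 1/(254016 - 21528) = 1/232488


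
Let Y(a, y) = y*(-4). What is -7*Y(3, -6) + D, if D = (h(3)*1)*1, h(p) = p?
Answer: -165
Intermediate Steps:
Y(a, y) = -4*y
D = 3 (D = (3*1)*1 = 3*1 = 3)
-7*Y(3, -6) + D = -(-28)*(-6) + 3 = -7*24 + 3 = -168 + 3 = -165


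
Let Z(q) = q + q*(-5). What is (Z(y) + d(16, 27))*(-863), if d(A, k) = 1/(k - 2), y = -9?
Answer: -777563/25 ≈ -31103.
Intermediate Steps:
Z(q) = -4*q (Z(q) = q - 5*q = -4*q)
d(A, k) = 1/(-2 + k)
(Z(y) + d(16, 27))*(-863) = (-4*(-9) + 1/(-2 + 27))*(-863) = (36 + 1/25)*(-863) = (901/25)*(-863) = -777563/25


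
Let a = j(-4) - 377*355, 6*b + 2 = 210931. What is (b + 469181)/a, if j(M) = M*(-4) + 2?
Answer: -3026015/802902 ≈ -3.7688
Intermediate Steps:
j(M) = 2 - 4*M (j(M) = -4*M + 2 = 2 - 4*M)
b = 210929/6 (b = -1/3 + (1/6)*210931 = -1/3 + 210931/6 = 210929/6 ≈ 35155.)
a = -133817 (a = (2 - 4*(-4)) - 377*355 = (2 + 16) - 133835 = 18 - 133835 = -133817)
(b + 469181)/a = (210929/6 + 469181)/(-133817) = (3026015/6)*(-1/133817) = -3026015/802902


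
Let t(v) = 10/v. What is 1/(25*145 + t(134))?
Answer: 67/242880 ≈ 0.00027586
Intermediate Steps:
1/(25*145 + t(134)) = 1/(25*145 + 10/134) = 1/(3625 + 10*(1/134)) = 1/(3625 + 5/67) = 1/(242880/67) = 67/242880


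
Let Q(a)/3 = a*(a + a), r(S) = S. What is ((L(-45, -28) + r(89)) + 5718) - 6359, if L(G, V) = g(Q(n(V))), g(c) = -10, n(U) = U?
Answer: -562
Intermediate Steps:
Q(a) = 6*a² (Q(a) = 3*(a*(a + a)) = 3*(a*(2*a)) = 3*(2*a²) = 6*a²)
L(G, V) = -10
((L(-45, -28) + r(89)) + 5718) - 6359 = ((-10 + 89) + 5718) - 6359 = (79 + 5718) - 6359 = 5797 - 6359 = -562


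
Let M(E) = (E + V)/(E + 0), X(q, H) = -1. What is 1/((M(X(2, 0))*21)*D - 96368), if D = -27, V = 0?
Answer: -1/96935 ≈ -1.0316e-5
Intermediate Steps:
M(E) = 1 (M(E) = (E + 0)/(E + 0) = E/E = 1)
1/((M(X(2, 0))*21)*D - 96368) = 1/((1*21)*(-27) - 96368) = 1/(21*(-27) - 96368) = 1/(-567 - 96368) = 1/(-96935) = -1/96935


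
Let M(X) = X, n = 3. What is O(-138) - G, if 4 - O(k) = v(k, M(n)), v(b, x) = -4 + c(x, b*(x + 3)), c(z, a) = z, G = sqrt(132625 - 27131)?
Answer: 5 - sqrt(105494) ≈ -319.80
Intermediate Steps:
G = sqrt(105494) ≈ 324.80
v(b, x) = -4 + x
O(k) = 5 (O(k) = 4 - (-4 + 3) = 4 - 1*(-1) = 4 + 1 = 5)
O(-138) - G = 5 - sqrt(105494)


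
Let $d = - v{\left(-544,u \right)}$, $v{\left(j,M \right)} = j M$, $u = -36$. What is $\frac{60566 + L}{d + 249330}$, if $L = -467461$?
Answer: $- \frac{406895}{229746} \approx -1.7711$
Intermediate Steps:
$v{\left(j,M \right)} = M j$
$d = -19584$ ($d = - \left(-36\right) \left(-544\right) = \left(-1\right) 19584 = -19584$)
$\frac{60566 + L}{d + 249330} = \frac{60566 - 467461}{-19584 + 249330} = - \frac{406895}{229746}$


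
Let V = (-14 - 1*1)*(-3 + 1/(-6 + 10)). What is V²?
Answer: 27225/16 ≈ 1701.6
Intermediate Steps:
V = 165/4 (V = (-14 - 1)*(-3 + 1/4) = -15*(-3 + ¼) = -15*(-11/4) = 165/4 ≈ 41.250)
V² = (165/4)² = 27225/16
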